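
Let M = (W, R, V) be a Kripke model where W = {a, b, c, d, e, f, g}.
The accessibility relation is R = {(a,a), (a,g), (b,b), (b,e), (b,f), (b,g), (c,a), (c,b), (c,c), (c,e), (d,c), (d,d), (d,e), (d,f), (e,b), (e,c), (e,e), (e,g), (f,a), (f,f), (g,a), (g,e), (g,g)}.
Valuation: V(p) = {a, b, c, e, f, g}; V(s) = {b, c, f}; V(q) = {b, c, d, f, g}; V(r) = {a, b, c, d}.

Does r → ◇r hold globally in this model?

Yes

Let φ = r → ◇r. Evaluate φ at each world:
  a (successors {a, g}): φ is true.
  b (successors {b, e, f, g}): φ is true.
  c (successors {a, b, c, e}): φ is true.
  d (successors {c, d, e, f}): φ is true.
  e (successors {b, c, e, g}): φ is true.
  f (successors {a, f}): φ is true.
  g (successors {a, e, g}): φ is true.
For instance, at d:
  At d: r is true, ◇r is true, so r → ◇r is true.
    At d: ◇r requires r at some successor in {c, d, e, f}.
      r holds at c, so ◇r is true at d.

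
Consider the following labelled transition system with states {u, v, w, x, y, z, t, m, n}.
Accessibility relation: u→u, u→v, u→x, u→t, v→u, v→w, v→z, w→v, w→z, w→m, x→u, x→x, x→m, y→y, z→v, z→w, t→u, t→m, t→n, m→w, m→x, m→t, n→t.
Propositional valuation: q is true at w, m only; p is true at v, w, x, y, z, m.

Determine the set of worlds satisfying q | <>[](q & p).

Let φ = q | <>[](q & p). Evaluate φ at each world:
  u (successors {u, v, x, t}): φ is false.
  v (successors {u, w, z}): φ is false.
  w (successors {v, z, m}): φ is true.
  x (successors {u, x, m}): φ is false.
  y (successors {y}): φ is false.
  z (successors {v, w}): φ is false.
  t (successors {u, m, n}): φ is false.
  m (successors {w, x, t}): φ is true.
  n (successors {t}): φ is false.
For instance, at n:
  At n: q is false, <>[](q & p) is false, so q | <>[](q & p) is false.
    At n: <>[](q & p) requires [](q & p) at some successor in {t}.
      At t: [](q & p) is false.
    So <>[](q & p) is false at n.
Satisfying worlds: {w, m}

w, m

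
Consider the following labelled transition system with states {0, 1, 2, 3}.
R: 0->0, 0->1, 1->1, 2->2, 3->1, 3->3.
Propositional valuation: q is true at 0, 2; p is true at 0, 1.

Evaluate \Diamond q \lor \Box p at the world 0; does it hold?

At 0: \Diamond q is true, \Box p is true, so \Diamond q \lor \Box p is true.
  At 0: \Diamond q requires q at some successor in {0, 1}.
    q holds at 0, so \Diamond q is true at 0.
  At 0: \Box p requires p at every successor {0, 1}.
    At 0: p is true.
    At 1: p is true.
  So \Box p is true at 0.

Yes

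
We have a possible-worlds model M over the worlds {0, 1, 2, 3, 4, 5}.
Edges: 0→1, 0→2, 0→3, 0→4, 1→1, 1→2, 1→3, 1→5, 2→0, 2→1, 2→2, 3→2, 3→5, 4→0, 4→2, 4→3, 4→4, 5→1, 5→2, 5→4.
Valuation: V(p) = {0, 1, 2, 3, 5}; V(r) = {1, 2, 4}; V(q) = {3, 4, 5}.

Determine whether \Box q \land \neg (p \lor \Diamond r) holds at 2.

No

At 2: \Box q is false, \neg (p \lor \Diamond r) is false, so \Box q \land \neg (p \lor \Diamond r) is false.
  At 2: \Box q requires q at every successor {0, 1, 2}.
    q fails at 0, so \Box q is false at 2.
  At 2: p \lor \Diamond r is true, so \neg (p \lor \Diamond r) is false.
    At 2: p is true, \Diamond r is true, so p \lor \Diamond r is true.
      At 2: \Diamond r requires r at some successor in {0, 1, 2}.
        r holds at 1, so \Diamond r is true at 2.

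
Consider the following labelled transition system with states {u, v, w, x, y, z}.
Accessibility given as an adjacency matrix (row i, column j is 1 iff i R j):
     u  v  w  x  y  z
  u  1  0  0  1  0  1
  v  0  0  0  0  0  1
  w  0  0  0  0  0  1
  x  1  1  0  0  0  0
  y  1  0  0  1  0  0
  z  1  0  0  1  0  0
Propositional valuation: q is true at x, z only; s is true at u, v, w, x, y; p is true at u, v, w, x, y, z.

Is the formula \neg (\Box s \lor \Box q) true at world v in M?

No

At v: \Box s \lor \Box q is true, so \neg (\Box s \lor \Box q) is false.
  At v: \Box s is false, \Box q is true, so \Box s \lor \Box q is true.
    At v: \Box s requires s at every successor {z}.
      s fails at z, so \Box s is false at v.
    At v: \Box q requires q at every successor {z}.
      At z: q is true.
    So \Box q is true at v.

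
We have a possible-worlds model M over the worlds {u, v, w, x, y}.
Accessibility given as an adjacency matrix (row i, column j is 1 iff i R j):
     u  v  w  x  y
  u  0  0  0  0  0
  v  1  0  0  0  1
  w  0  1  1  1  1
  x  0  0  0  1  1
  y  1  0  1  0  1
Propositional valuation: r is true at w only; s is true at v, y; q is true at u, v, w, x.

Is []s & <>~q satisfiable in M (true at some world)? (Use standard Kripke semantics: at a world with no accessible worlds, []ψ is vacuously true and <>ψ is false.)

Recall that []ψ holds at a world iff ψ holds at every accessible world, and <>ψ holds iff ψ holds at some accessible world.
Let φ = []s & <>~q. Evaluate φ at each world:
  u (successors ∅): φ is false.
  v (successors {u, y}): φ is false.
  w (successors {v, w, x, y}): φ is false.
  x (successors {x, y}): φ is false.
  y (successors {u, w, y}): φ is false.
For instance, at w:
  At w: []s is false, <>~q is true, so []s & <>~q is false.
    At w: []s requires s at every successor {v, w, x, y}.
      s fails at w, so []s is false at w.
    At w: <>~q requires ~q at some successor in {v, w, x, y}.
      ~q holds at y, so <>~q is true at w.

No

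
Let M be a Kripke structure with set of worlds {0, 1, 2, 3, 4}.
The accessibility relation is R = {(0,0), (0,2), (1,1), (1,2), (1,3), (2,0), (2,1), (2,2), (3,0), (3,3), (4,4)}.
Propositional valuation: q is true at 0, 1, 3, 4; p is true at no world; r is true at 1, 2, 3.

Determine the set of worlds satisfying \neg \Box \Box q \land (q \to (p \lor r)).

Let φ = \neg \Box \Box q \land (q \to (p \lor r)). Evaluate φ at each world:
  0 (successors {0, 2}): φ is false.
  1 (successors {1, 2, 3}): φ is true.
  2 (successors {0, 1, 2}): φ is true.
  3 (successors {0, 3}): φ is true.
  4 (successors {4}): φ is false.
For instance, at 0:
  At 0: \neg \Box \Box q is true, q \to (p \lor r) is false, so \neg \Box \Box q \land (q \to (p \lor r)) is false.
    At 0: \Box \Box q is false, so \neg \Box \Box q is true.
      At 0: \Box \Box q requires \Box q at every successor {0, 2}.
        \Box q fails at 0, so \Box \Box q is false at 0.
Satisfying worlds: {1, 2, 3}

1, 2, 3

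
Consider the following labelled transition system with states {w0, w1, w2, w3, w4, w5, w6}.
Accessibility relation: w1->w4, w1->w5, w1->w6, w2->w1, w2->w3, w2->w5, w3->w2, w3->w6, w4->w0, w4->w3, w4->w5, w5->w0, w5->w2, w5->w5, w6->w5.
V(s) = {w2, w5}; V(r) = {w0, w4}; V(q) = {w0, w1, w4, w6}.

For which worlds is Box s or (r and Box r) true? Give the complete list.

Let φ = Box s or (r and Box r). Evaluate φ at each world:
  w0 (successors ∅): φ is true.
  w1 (successors {w4, w5, w6}): φ is false.
  w2 (successors {w1, w3, w5}): φ is false.
  w3 (successors {w2, w6}): φ is false.
  w4 (successors {w0, w3, w5}): φ is false.
  w5 (successors {w0, w2, w5}): φ is false.
  w6 (successors {w5}): φ is true.
For instance, at w5:
  At w5: Box s is false, r and Box r is false, so Box s or (r and Box r) is false.
    At w5: Box s requires s at every successor {w0, w2, w5}.
      s fails at w0, so Box s is false at w5.
    At w5: r is false, Box r is false, so r and Box r is false.
      At w5: Box r requires r at every successor {w0, w2, w5}.
        r fails at w2, so Box r is false at w5.
Satisfying worlds: {w0, w6}

w0, w6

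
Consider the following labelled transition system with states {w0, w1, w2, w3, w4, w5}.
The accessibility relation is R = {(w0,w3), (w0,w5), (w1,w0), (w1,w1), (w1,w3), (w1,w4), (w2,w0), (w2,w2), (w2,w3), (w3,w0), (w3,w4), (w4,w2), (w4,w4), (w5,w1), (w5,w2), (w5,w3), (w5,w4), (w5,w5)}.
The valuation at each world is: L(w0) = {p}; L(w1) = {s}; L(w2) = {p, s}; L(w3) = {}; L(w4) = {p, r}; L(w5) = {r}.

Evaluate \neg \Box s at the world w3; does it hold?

At w3: \Box s is false, so \neg \Box s is true.
  At w3: \Box s requires s at every successor {w0, w4}.
    s fails at w0, so \Box s is false at w3.

Yes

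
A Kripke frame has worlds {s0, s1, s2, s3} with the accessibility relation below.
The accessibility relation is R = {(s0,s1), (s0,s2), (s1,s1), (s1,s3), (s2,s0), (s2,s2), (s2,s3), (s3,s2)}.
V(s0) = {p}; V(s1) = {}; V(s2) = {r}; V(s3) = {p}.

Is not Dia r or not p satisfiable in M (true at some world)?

Yes

Let φ = not Dia r or not p. Evaluate φ at each world:
  s0 (successors {s1, s2}): φ is false.
  s1 (successors {s1, s3}): φ is true.
  s2 (successors {s0, s2, s3}): φ is true.
  s3 (successors {s2}): φ is false.
Detail at s1 (witness):
  At s1: not Dia r is true, not p is true, so not Dia r or not p is true.
    At s1: Dia r is false, so not Dia r is true.
      At s1: Dia r requires r at some successor in {s1, s3}.
        At s1: r is false.
        At s3: r is false.
      So Dia r is false at s1.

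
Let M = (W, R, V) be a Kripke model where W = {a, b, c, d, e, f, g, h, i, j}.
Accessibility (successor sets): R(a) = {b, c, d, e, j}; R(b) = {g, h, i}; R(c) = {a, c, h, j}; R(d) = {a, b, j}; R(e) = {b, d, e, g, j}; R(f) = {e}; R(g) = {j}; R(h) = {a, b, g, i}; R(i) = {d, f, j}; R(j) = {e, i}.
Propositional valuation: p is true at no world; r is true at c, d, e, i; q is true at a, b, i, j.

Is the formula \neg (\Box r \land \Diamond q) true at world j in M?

At j: \Box r \land \Diamond q is true, so \neg (\Box r \land \Diamond q) is false.
  At j: \Box r is true, \Diamond q is true, so \Box r \land \Diamond q is true.
    At j: \Box r requires r at every successor {e, i}.
      At e: r is true.
      At i: r is true.
    So \Box r is true at j.
    At j: \Diamond q requires q at some successor in {e, i}.
      q holds at i, so \Diamond q is true at j.

No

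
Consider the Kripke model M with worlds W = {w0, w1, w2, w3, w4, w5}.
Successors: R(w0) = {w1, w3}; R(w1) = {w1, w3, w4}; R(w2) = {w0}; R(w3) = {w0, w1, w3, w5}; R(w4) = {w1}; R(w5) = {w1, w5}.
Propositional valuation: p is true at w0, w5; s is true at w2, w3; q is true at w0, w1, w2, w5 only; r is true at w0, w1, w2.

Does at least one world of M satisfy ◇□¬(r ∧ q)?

No

Recall that □ψ holds at a world iff ψ holds at every accessible world, and ◇ψ holds iff ψ holds at some accessible world.
Let φ = ◇□¬(r ∧ q). Evaluate φ at each world:
  w0 (successors {w1, w3}): φ is false.
  w1 (successors {w1, w3, w4}): φ is false.
  w2 (successors {w0}): φ is false.
  w3 (successors {w0, w1, w3, w5}): φ is false.
  w4 (successors {w1}): φ is false.
  w5 (successors {w1, w5}): φ is false.
For instance, at w2:
  At w2: ◇□¬(r ∧ q) requires □¬(r ∧ q) at some successor in {w0}.
    At w0: □¬(r ∧ q) is false.
  So ◇□¬(r ∧ q) is false at w2.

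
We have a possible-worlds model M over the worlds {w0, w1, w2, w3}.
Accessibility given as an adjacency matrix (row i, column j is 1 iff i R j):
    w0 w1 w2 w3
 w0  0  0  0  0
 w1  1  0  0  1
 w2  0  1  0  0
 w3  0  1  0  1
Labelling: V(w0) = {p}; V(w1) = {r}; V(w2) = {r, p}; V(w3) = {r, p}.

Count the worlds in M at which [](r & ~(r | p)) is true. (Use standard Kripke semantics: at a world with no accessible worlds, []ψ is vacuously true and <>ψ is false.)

Recall that []ψ holds at a world iff ψ holds at every accessible world, and <>ψ holds iff ψ holds at some accessible world.
Let φ = [](r & ~(r | p)). Evaluate φ at each world:
  w0 (successors ∅): φ is true.
  w1 (successors {w0, w3}): φ is false.
  w2 (successors {w1}): φ is false.
  w3 (successors {w1, w3}): φ is false.
For instance, at w1:
  At w1: [](r & ~(r | p)) requires r & ~(r | p) at every successor {w0, w3}.
    r & ~(r | p) fails at w0, so [](r & ~(r | p)) is false at w1.
Satisfying worlds: {w0}

1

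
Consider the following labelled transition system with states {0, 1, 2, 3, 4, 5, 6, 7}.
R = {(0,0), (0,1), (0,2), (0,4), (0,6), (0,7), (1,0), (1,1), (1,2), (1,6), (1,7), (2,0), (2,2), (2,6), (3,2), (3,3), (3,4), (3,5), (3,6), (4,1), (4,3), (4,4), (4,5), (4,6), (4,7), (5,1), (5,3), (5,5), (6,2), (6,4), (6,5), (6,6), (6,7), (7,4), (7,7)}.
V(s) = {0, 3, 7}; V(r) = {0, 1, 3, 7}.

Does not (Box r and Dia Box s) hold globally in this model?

Yes

Let φ = not (Box r and Dia Box s). Evaluate φ at each world:
  0 (successors {0, 1, 2, 4, 6, 7}): φ is true.
  1 (successors {0, 1, 2, 6, 7}): φ is true.
  2 (successors {0, 2, 6}): φ is true.
  3 (successors {2, 3, 4, 5, 6}): φ is true.
  4 (successors {1, 3, 4, 5, 6, 7}): φ is true.
  5 (successors {1, 3, 5}): φ is true.
  6 (successors {2, 4, 5, 6, 7}): φ is true.
  7 (successors {4, 7}): φ is true.
For instance, at 2:
  At 2: Box r and Dia Box s is false, so not (Box r and Dia Box s) is true.
    At 2: Box r is false, Dia Box s is false, so Box r and Dia Box s is false.
      At 2: Box r requires r at every successor {0, 2, 6}.
        r fails at 2, so Box r is false at 2.
      At 2: Dia Box s requires Box s at some successor in {0, 2, 6}.
        At 0: Box s is false.
        At 2: Box s is false.
        At 6: Box s is false.
      So Dia Box s is false at 2.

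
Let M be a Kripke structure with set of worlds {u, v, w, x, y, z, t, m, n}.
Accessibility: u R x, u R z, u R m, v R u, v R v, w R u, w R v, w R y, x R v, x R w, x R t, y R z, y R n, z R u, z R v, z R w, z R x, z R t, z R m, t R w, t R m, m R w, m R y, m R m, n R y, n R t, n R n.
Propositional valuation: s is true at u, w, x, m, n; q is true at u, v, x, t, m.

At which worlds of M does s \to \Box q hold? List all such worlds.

v, y, z, t

Recall that \Box ψ holds at a world iff ψ holds at every accessible world, and \Diamond ψ holds iff ψ holds at some accessible world.
Let φ = s \to \Box q. Evaluate φ at each world:
  u (successors {x, z, m}): φ is false.
  v (successors {u, v}): φ is true.
  w (successors {u, v, y}): φ is false.
  x (successors {v, w, t}): φ is false.
  y (successors {z, n}): φ is true.
  z (successors {u, v, w, x, t, m}): φ is true.
  t (successors {w, m}): φ is true.
  m (successors {w, y, m}): φ is false.
  n (successors {y, t, n}): φ is false.
For instance, at w:
  At w: s is true, \Box q is false, so s \to \Box q is false.
    At w: \Box q requires q at every successor {u, v, y}.
      q fails at y, so \Box q is false at w.
Satisfying worlds: {v, y, z, t}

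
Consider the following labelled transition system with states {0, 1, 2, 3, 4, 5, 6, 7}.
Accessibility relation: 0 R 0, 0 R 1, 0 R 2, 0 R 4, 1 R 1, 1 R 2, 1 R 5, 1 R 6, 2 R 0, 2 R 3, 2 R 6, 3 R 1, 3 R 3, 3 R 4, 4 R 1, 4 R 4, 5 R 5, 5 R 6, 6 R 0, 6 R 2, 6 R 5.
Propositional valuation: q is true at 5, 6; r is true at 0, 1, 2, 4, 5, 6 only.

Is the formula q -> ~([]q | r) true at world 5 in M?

No

Recall that []ψ holds at a world iff ψ holds at every accessible world, and <>ψ holds iff ψ holds at some accessible world.
At 5: q is true, ~([]q | r) is false, so q -> ~([]q | r) is false.
  At 5: []q | r is true, so ~([]q | r) is false.
    At 5: []q is true, r is true, so []q | r is true.
      At 5: []q requires q at every successor {5, 6}.
        At 5: q is true.
        At 6: q is true.
      So []q is true at 5.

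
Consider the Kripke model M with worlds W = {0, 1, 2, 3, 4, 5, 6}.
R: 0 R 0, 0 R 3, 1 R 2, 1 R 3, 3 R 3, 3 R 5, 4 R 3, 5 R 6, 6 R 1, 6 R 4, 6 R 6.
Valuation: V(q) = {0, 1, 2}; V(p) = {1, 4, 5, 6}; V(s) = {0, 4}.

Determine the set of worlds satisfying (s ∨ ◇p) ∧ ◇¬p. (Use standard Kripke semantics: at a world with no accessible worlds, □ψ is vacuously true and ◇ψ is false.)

Let φ = (s ∨ ◇p) ∧ ◇¬p. Evaluate φ at each world:
  0 (successors {0, 3}): φ is true.
  1 (successors {2, 3}): φ is false.
  2 (successors ∅): φ is false.
  3 (successors {3, 5}): φ is true.
  4 (successors {3}): φ is true.
  5 (successors {6}): φ is false.
  6 (successors {1, 4, 6}): φ is false.
For instance, at 5:
  At 5: s ∨ ◇p is true, ◇¬p is false, so (s ∨ ◇p) ∧ ◇¬p is false.
    At 5: s is false, ◇p is true, so s ∨ ◇p is true.
      At 5: ◇p requires p at some successor in {6}.
        p holds at 6, so ◇p is true at 5.
    At 5: ◇¬p requires ¬p at some successor in {6}.
      At 6: ¬p is false.
    So ◇¬p is false at 5.
Satisfying worlds: {0, 3, 4}

0, 3, 4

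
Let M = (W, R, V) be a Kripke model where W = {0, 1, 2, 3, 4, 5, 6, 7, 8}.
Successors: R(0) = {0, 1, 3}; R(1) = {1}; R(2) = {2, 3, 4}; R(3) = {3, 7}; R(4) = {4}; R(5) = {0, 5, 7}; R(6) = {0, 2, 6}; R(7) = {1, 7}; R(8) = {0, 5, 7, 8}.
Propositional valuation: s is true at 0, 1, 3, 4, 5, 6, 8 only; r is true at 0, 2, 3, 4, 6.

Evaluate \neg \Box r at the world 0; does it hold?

At 0: \Box r is false, so \neg \Box r is true.
  At 0: \Box r requires r at every successor {0, 1, 3}.
    r fails at 1, so \Box r is false at 0.

Yes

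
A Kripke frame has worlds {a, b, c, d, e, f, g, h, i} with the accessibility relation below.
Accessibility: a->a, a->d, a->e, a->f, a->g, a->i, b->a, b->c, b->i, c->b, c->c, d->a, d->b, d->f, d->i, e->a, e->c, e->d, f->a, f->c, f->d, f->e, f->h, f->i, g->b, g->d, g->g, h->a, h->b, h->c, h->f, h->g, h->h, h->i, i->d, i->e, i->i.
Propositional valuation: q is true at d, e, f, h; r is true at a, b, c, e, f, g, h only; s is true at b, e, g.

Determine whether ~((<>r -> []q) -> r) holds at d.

At d: (<>r -> []q) -> r is true, so ~((<>r -> []q) -> r) is false.
  At d: <>r -> []q is false, r is false, so (<>r -> []q) -> r is true.
    At d: <>r is true, []q is false, so <>r -> []q is false.
      At d: <>r requires r at some successor in {a, b, f, i}.
        r holds at a, so <>r is true at d.
      At d: []q requires q at every successor {a, b, f, i}.
        q fails at a, so []q is false at d.

No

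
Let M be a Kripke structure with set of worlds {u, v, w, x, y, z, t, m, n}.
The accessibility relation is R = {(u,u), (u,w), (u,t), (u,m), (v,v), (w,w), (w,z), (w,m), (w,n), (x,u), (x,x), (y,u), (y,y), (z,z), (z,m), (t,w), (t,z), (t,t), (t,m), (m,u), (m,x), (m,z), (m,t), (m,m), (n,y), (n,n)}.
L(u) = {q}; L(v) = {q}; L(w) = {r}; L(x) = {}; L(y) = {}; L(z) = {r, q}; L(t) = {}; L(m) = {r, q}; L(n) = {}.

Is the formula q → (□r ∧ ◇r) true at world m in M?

Recall that □ψ holds at a world iff ψ holds at every accessible world, and ◇ψ holds iff ψ holds at some accessible world.
At m: q is true, □r ∧ ◇r is false, so q → (□r ∧ ◇r) is false.
  At m: □r is false, ◇r is true, so □r ∧ ◇r is false.
    At m: □r requires r at every successor {u, x, z, t, m}.
      r fails at u, so □r is false at m.
    At m: ◇r requires r at some successor in {u, x, z, t, m}.
      r holds at z, so ◇r is true at m.

No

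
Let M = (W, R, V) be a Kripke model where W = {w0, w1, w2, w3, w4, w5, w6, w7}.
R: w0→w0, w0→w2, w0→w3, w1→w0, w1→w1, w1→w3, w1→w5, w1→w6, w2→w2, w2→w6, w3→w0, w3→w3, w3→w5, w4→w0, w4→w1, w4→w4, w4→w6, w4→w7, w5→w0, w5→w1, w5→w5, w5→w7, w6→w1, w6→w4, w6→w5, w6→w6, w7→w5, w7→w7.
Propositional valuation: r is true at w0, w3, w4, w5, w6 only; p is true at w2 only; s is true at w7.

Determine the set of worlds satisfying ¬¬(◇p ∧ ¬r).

Recall that ◇ψ holds at a world iff ψ holds at some accessible world.
Let φ = ¬¬(◇p ∧ ¬r). Evaluate φ at each world:
  w0 (successors {w0, w2, w3}): φ is false.
  w1 (successors {w0, w1, w3, w5, w6}): φ is false.
  w2 (successors {w2, w6}): φ is true.
  w3 (successors {w0, w3, w5}): φ is false.
  w4 (successors {w0, w1, w4, w6, w7}): φ is false.
  w5 (successors {w0, w1, w5, w7}): φ is false.
  w6 (successors {w1, w4, w5, w6}): φ is false.
  w7 (successors {w5, w7}): φ is false.
For instance, at w7:
  At w7: ¬(◇p ∧ ¬r) is true, so ¬¬(◇p ∧ ¬r) is false.
    At w7: ◇p ∧ ¬r is false, so ¬(◇p ∧ ¬r) is true.
      At w7: ◇p is false, ¬r is true, so ◇p ∧ ¬r is false.
Satisfying worlds: {w2}

w2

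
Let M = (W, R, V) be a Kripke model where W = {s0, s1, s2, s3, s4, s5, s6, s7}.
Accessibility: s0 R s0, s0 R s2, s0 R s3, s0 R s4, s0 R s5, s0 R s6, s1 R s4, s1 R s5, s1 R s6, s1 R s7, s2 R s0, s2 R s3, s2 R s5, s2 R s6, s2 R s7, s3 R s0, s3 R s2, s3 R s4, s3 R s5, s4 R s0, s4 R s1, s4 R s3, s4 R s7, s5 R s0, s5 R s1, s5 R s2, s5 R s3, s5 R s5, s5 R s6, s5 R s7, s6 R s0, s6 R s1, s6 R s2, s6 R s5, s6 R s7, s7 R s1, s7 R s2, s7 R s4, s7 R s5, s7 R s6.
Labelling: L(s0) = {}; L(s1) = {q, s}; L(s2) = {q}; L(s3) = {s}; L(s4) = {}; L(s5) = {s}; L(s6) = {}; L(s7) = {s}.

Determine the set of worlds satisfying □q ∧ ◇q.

none

Let φ = □q ∧ ◇q. Evaluate φ at each world:
  s0 (successors {s0, s2, s3, s4, s5, s6}): φ is false.
  s1 (successors {s4, s5, s6, s7}): φ is false.
  s2 (successors {s0, s3, s5, s6, s7}): φ is false.
  s3 (successors {s0, s2, s4, s5}): φ is false.
  s4 (successors {s0, s1, s3, s7}): φ is false.
  s5 (successors {s0, s1, s2, s3, s5, s6, s7}): φ is false.
  s6 (successors {s0, s1, s2, s5, s7}): φ is false.
  s7 (successors {s1, s2, s4, s5, s6}): φ is false.
For instance, at s4:
  At s4: □q is false, ◇q is true, so □q ∧ ◇q is false.
    At s4: □q requires q at every successor {s0, s1, s3, s7}.
      q fails at s0, so □q is false at s4.
    At s4: ◇q requires q at some successor in {s0, s1, s3, s7}.
      q holds at s1, so ◇q is true at s4.
Satisfying worlds: none.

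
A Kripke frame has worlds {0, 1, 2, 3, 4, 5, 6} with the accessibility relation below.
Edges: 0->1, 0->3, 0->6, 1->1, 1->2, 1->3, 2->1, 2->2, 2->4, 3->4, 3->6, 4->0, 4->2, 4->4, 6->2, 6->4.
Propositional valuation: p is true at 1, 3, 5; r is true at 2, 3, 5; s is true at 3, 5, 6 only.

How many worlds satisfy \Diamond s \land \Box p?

0

Let φ = \Diamond s \land \Box p. Evaluate φ at each world:
  0 (successors {1, 3, 6}): φ is false.
  1 (successors {1, 2, 3}): φ is false.
  2 (successors {1, 2, 4}): φ is false.
  3 (successors {4, 6}): φ is false.
  4 (successors {0, 2, 4}): φ is false.
  5 (successors ∅): φ is false.
  6 (successors {2, 4}): φ is false.
For instance, at 3:
  At 3: \Diamond s is true, \Box p is false, so \Diamond s \land \Box p is false.
    At 3: \Diamond s requires s at some successor in {4, 6}.
      s holds at 6, so \Diamond s is true at 3.
    At 3: \Box p requires p at every successor {4, 6}.
      p fails at 4, so \Box p is false at 3.
Satisfying worlds: none.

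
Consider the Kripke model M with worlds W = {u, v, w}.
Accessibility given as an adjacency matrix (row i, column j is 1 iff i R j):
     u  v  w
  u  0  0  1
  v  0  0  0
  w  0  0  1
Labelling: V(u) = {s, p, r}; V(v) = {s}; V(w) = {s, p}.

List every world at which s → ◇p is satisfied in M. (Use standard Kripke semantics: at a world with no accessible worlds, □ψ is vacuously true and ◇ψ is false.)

Let φ = s → ◇p. Evaluate φ at each world:
  u (successors {w}): φ is true.
  v (successors ∅): φ is false.
  w (successors {w}): φ is true.
For instance, at u:
  At u: s is true, ◇p is true, so s → ◇p is true.
    At u: ◇p requires p at some successor in {w}.
      p holds at w, so ◇p is true at u.
Satisfying worlds: {u, w}

u, w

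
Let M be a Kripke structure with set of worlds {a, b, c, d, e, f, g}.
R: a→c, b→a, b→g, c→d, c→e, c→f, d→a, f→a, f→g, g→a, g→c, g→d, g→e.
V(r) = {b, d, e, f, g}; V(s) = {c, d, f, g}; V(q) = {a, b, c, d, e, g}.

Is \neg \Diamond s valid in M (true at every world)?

No

Let φ = \neg \Diamond s. Evaluate φ at each world:
  a (successors {c}): φ is false.
  b (successors {a, g}): φ is false.
  c (successors {d, e, f}): φ is false.
  d (successors {a}): φ is true.
  e (successors ∅): φ is true.
  f (successors {a, g}): φ is false.
  g (successors {a, c, d, e}): φ is false.
Detail at a (counterexample):
  At a: \Diamond s is true, so \neg \Diamond s is false.
    At a: \Diamond s requires s at some successor in {c}.
      s holds at c, so \Diamond s is true at a.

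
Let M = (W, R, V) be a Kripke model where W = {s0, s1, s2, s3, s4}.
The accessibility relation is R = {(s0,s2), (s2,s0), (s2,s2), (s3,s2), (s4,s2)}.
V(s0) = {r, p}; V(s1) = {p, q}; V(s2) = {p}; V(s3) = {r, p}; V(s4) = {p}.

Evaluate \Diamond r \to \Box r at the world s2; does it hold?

At s2: \Diamond r is true, \Box r is false, so \Diamond r \to \Box r is false.
  At s2: \Diamond r requires r at some successor in {s0, s2}.
    r holds at s0, so \Diamond r is true at s2.
  At s2: \Box r requires r at every successor {s0, s2}.
    r fails at s2, so \Box r is false at s2.

No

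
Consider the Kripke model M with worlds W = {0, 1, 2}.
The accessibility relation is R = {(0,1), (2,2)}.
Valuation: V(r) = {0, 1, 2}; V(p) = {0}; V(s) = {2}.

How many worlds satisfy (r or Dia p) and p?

Recall that Dia ψ holds at a world iff ψ holds at some accessible world.
Let φ = (r or Dia p) and p. Evaluate φ at each world:
  0 (successors {1}): φ is true.
  1 (successors ∅): φ is false.
  2 (successors {2}): φ is false.
For instance, at 0:
  At 0: r or Dia p is true, p is true, so (r or Dia p) and p is true.
    At 0: r is true, Dia p is false, so r or Dia p is true.
      At 0: Dia p requires p at some successor in {1}.
        At 1: p is false.
      So Dia p is false at 0.
Satisfying worlds: {0}

1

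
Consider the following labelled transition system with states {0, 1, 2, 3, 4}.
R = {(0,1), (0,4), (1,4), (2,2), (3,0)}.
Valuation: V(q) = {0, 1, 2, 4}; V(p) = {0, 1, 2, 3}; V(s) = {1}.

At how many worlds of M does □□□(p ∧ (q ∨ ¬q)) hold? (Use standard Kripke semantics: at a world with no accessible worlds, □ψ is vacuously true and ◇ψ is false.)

Let φ = □□□(p ∧ (q ∨ ¬q)). Evaluate φ at each world:
  0 (successors {1, 4}): φ is true.
  1 (successors {4}): φ is true.
  2 (successors {2}): φ is true.
  3 (successors {0}): φ is false.
  4 (successors ∅): φ is true.
For instance, at 0:
  At 0: □□□(p ∧ (q ∨ ¬q)) requires □□(p ∧ (q ∨ ¬q)) at every successor {1, 4}.
      At 1: □□(p ∧ (q ∨ ¬q)) requires □(p ∧ (q ∨ ¬q)) at every successor {4}.
        At 4: □(p ∧ (q ∨ ¬q)) is true.
      So □□(p ∧ (q ∨ ¬q)) is true at 1.
      At 4: no accessible worlds, so □□(p ∧ (q ∨ ¬q)) holds vacuously.
  So □□□(p ∧ (q ∨ ¬q)) is true at 0.
Satisfying worlds: {0, 1, 2, 4}

4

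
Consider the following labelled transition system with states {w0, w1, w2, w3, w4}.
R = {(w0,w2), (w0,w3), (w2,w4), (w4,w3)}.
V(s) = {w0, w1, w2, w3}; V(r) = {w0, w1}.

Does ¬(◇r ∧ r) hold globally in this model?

Yes

Let φ = ¬(◇r ∧ r). Evaluate φ at each world:
  w0 (successors {w2, w3}): φ is true.
  w1 (successors ∅): φ is true.
  w2 (successors {w4}): φ is true.
  w3 (successors ∅): φ is true.
  w4 (successors {w3}): φ is true.
For instance, at w0:
  At w0: ◇r ∧ r is false, so ¬(◇r ∧ r) is true.
    At w0: ◇r is false, r is true, so ◇r ∧ r is false.
      At w0: ◇r requires r at some successor in {w2, w3}.
        At w2: r is false.
        At w3: r is false.
      So ◇r is false at w0.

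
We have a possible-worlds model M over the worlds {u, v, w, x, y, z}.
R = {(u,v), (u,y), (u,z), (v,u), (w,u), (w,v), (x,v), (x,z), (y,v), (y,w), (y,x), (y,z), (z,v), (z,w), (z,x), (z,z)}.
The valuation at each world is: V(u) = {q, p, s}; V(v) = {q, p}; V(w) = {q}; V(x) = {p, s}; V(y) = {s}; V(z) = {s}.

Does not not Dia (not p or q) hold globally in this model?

Yes

Let φ = not not Dia (not p or q). Evaluate φ at each world:
  u (successors {v, y, z}): φ is true.
  v (successors {u}): φ is true.
  w (successors {u, v}): φ is true.
  x (successors {v, z}): φ is true.
  y (successors {v, w, x, z}): φ is true.
  z (successors {v, w, x, z}): φ is true.
For instance, at z:
  At z: not Dia (not p or q) is false, so not not Dia (not p or q) is true.
    At z: Dia (not p or q) is true, so not Dia (not p or q) is false.
      At z: Dia (not p or q) requires not p or q at some successor in {v, w, x, z}.
        not p or q holds at v, so Dia (not p or q) is true at z.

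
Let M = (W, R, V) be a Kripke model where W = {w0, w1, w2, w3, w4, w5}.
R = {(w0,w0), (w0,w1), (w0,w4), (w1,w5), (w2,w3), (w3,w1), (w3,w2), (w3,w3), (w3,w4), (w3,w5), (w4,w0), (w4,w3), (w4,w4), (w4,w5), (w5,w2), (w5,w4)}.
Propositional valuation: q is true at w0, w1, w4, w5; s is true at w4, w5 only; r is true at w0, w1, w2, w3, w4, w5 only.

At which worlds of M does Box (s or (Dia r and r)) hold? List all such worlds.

Let φ = Box (s or (Dia r and r)). Evaluate φ at each world:
  w0 (successors {w0, w1, w4}): φ is true.
  w1 (successors {w5}): φ is true.
  w2 (successors {w3}): φ is true.
  w3 (successors {w1, w2, w3, w4, w5}): φ is true.
  w4 (successors {w0, w3, w4, w5}): φ is true.
  w5 (successors {w2, w4}): φ is true.
For instance, at w0:
  At w0: Box (s or (Dia r and r)) requires s or (Dia r and r) at every successor {w0, w1, w4}.
      At w0: s is false, Dia r and r is true, so s or (Dia r and r) is true.
      At w1: s is false, Dia r and r is true, so s or (Dia r and r) is true.
      At w4: s is true, Dia r and r is true, so s or (Dia r and r) is true.
  So Box (s or (Dia r and r)) is true at w0.
Satisfying worlds: {w0, w1, w2, w3, w4, w5}

w0, w1, w2, w3, w4, w5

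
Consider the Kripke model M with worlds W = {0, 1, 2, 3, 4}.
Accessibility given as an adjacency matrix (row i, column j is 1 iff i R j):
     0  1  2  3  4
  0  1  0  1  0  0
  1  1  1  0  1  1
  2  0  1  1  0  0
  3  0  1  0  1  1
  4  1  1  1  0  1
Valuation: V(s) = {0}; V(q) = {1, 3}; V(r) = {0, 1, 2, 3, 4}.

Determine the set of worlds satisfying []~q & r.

0

Let φ = []~q & r. Evaluate φ at each world:
  0 (successors {0, 2}): φ is true.
  1 (successors {0, 1, 3, 4}): φ is false.
  2 (successors {1, 2}): φ is false.
  3 (successors {1, 3, 4}): φ is false.
  4 (successors {0, 1, 2, 4}): φ is false.
For instance, at 3:
  At 3: []~q is false, r is true, so []~q & r is false.
    At 3: []~q requires ~q at every successor {1, 3, 4}.
      ~q fails at 1, so []~q is false at 3.
Satisfying worlds: {0}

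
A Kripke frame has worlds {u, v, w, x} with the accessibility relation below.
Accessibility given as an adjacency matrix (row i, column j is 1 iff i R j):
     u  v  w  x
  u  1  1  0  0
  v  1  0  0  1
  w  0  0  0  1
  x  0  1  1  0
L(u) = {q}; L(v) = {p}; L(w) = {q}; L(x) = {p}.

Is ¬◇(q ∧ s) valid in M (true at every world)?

Yes

Let φ = ¬◇(q ∧ s). Evaluate φ at each world:
  u (successors {u, v}): φ is true.
  v (successors {u, x}): φ is true.
  w (successors {x}): φ is true.
  x (successors {v, w}): φ is true.
For instance, at v:
  At v: ◇(q ∧ s) is false, so ¬◇(q ∧ s) is true.
    At v: ◇(q ∧ s) requires q ∧ s at some successor in {u, x}.
      At u: q ∧ s is false.
      At x: q ∧ s is false.
    So ◇(q ∧ s) is false at v.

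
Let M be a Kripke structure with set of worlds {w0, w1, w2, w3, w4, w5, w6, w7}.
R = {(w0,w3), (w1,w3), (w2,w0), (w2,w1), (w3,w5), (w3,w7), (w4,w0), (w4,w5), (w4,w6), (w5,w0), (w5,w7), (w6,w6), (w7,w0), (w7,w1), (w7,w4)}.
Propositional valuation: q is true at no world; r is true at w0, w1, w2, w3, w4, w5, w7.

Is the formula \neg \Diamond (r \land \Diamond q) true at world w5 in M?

Yes

At w5: \Diamond (r \land \Diamond q) is false, so \neg \Diamond (r \land \Diamond q) is true.
  At w5: \Diamond (r \land \Diamond q) requires r \land \Diamond q at some successor in {w0, w7}.
    At w0: r \land \Diamond q is false.
    At w7: r \land \Diamond q is false.
  So \Diamond (r \land \Diamond q) is false at w5.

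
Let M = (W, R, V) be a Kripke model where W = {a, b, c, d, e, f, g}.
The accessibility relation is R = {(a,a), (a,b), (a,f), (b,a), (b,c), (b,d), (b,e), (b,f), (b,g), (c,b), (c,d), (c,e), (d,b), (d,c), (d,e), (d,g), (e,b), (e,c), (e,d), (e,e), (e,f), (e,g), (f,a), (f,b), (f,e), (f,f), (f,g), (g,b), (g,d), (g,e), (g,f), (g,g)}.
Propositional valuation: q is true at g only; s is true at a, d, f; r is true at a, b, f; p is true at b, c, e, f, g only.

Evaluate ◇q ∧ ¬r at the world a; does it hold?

Recall that ◇ψ holds at a world iff ψ holds at some accessible world.
At a: ◇q is false, ¬r is false, so ◇q ∧ ¬r is false.
  At a: ◇q requires q at some successor in {a, b, f}.
    At a: q is false.
    At b: q is false.
    At f: q is false.
  So ◇q is false at a.

No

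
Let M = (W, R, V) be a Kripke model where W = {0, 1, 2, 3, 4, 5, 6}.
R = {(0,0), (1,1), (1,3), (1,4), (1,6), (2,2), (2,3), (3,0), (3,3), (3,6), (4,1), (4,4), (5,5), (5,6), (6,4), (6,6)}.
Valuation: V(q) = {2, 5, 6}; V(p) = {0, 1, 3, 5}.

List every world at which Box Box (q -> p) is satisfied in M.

Recall that Box ψ holds at a world iff ψ holds at every accessible world, and Dia ψ holds iff ψ holds at some accessible world.
Let φ = Box Box (q -> p). Evaluate φ at each world:
  0 (successors {0}): φ is true.
  1 (successors {1, 3, 4, 6}): φ is false.
  2 (successors {2, 3}): φ is false.
  3 (successors {0, 3, 6}): φ is false.
  4 (successors {1, 4}): φ is false.
  5 (successors {5, 6}): φ is false.
  6 (successors {4, 6}): φ is false.
For instance, at 2:
  At 2: Box Box (q -> p) requires Box (q -> p) at every successor {2, 3}.
    Box (q -> p) fails at 2, so Box Box (q -> p) is false at 2.
      At 2: Box (q -> p) requires q -> p at every successor {2, 3}.
        q -> p fails at 2, so Box (q -> p) is false at 2.
Satisfying worlds: {0}

0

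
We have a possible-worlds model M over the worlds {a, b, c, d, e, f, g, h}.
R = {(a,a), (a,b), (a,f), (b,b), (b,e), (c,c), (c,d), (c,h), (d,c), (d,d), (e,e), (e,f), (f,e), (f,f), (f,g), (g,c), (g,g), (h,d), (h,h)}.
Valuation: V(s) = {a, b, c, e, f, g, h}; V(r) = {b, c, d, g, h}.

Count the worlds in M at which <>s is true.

8

Let φ = <>s. Evaluate φ at each world:
  a (successors {a, b, f}): φ is true.
  b (successors {b, e}): φ is true.
  c (successors {c, d, h}): φ is true.
  d (successors {c, d}): φ is true.
  e (successors {e, f}): φ is true.
  f (successors {e, f, g}): φ is true.
  g (successors {c, g}): φ is true.
  h (successors {d, h}): φ is true.
For instance, at f:
  At f: <>s requires s at some successor in {e, f, g}.
    s holds at e, so <>s is true at f.
Satisfying worlds: {a, b, c, d, e, f, g, h}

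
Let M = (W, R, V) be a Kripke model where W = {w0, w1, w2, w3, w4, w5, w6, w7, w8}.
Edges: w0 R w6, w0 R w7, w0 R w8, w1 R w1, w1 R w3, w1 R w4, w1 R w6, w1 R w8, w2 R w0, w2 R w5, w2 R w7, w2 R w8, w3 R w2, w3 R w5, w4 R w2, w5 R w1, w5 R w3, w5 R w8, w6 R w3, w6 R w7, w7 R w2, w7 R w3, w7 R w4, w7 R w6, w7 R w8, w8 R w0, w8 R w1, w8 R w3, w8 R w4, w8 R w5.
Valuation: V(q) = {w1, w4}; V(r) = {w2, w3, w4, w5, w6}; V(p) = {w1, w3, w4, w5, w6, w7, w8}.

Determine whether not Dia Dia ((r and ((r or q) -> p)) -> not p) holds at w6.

No

Recall that Dia ψ holds at a world iff ψ holds at some accessible world.
At w6: Dia Dia ((r and ((r or q) -> p)) -> not p) is true, so not Dia Dia ((r and ((r or q) -> p)) -> not p) is false.
  At w6: Dia Dia ((r and ((r or q) -> p)) -> not p) requires Dia ((r and ((r or q) -> p)) -> not p) at some successor in {w3, w7}.
    Dia ((r and ((r or q) -> p)) -> not p) holds at w3, so Dia Dia ((r and ((r or q) -> p)) -> not p) is true at w6.
      At w3: Dia ((r and ((r or q) -> p)) -> not p) requires (r and ((r or q) -> p)) -> not p at some successor in {w2, w5}.
        (r and ((r or q) -> p)) -> not p holds at w2, so Dia ((r and ((r or q) -> p)) -> not p) is true at w3.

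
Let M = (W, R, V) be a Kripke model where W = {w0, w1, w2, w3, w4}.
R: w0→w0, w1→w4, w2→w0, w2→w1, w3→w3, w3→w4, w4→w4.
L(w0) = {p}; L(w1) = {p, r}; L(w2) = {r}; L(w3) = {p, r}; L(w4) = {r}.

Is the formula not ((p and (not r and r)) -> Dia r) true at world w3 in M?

At w3: (p and (not r and r)) -> Dia r is true, so not ((p and (not r and r)) -> Dia r) is false.
  At w3: p and (not r and r) is false, Dia r is true, so (p and (not r and r)) -> Dia r is true.
    At w3: Dia r requires r at some successor in {w3, w4}.
      r holds at w3, so Dia r is true at w3.

No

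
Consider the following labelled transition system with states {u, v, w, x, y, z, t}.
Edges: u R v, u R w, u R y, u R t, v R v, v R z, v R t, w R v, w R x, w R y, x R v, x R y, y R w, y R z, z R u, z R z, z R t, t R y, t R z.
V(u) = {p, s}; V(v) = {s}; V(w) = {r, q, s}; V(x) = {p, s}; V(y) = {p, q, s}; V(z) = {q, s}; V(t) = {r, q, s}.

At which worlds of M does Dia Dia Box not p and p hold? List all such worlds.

u, x, y

Let φ = Dia Dia Box not p and p. Evaluate φ at each world:
  u (successors {v, w, y, t}): φ is true.
  v (successors {v, z, t}): φ is false.
  w (successors {v, x, y}): φ is false.
  x (successors {v, y}): φ is true.
  y (successors {w, z}): φ is true.
  z (successors {u, z, t}): φ is false.
  t (successors {y, z}): φ is false.
For instance, at w:
  At w: Dia Dia Box not p is true, p is false, so Dia Dia Box not p and p is false.
    At w: Dia Dia Box not p requires Dia Box not p at some successor in {v, x, y}.
      Dia Box not p holds at v, so Dia Dia Box not p is true at w.
Satisfying worlds: {u, x, y}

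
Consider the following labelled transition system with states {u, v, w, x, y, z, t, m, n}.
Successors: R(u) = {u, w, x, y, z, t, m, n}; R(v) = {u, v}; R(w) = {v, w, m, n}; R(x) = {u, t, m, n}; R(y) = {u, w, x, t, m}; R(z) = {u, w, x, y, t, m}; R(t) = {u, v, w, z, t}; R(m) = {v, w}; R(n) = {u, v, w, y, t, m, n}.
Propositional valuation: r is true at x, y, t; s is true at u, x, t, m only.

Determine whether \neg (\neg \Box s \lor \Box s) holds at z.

At z: \neg \Box s \lor \Box s is true, so \neg (\neg \Box s \lor \Box s) is false.
  At z: \neg \Box s is true, \Box s is false, so \neg \Box s \lor \Box s is true.
    At z: \Box s is false, so \neg \Box s is true.
      At z: \Box s requires s at every successor {u, w, x, y, t, m}.
        s fails at w, so \Box s is false at z.
    At z: \Box s requires s at every successor {u, w, x, y, t, m}.
      s fails at w, so \Box s is false at z.

No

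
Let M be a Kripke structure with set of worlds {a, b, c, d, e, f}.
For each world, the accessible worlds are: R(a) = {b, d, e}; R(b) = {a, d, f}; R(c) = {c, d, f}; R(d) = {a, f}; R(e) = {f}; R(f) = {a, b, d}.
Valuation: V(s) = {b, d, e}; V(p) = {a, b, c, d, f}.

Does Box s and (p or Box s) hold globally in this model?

No

Let φ = Box s and (p or Box s). Evaluate φ at each world:
  a (successors {b, d, e}): φ is true.
  b (successors {a, d, f}): φ is false.
  c (successors {c, d, f}): φ is false.
  d (successors {a, f}): φ is false.
  e (successors {f}): φ is false.
  f (successors {a, b, d}): φ is false.
Detail at b (counterexample):
  At b: Box s is false, p or Box s is true, so Box s and (p or Box s) is false.
    At b: Box s requires s at every successor {a, d, f}.
      s fails at a, so Box s is false at b.
    At b: p is true, Box s is false, so p or Box s is true.
      At b: Box s requires s at every successor {a, d, f}.
        s fails at a, so Box s is false at b.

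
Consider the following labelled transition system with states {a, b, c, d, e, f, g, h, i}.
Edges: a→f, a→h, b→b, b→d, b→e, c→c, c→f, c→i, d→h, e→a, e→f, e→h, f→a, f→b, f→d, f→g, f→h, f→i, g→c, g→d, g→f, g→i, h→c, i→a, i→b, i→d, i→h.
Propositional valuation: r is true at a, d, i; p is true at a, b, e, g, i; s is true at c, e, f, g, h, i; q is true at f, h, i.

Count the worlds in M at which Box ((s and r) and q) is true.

Let φ = Box ((s and r) and q). Evaluate φ at each world:
  a (successors {f, h}): φ is false.
  b (successors {b, d, e}): φ is false.
  c (successors {c, f, i}): φ is false.
  d (successors {h}): φ is false.
  e (successors {a, f, h}): φ is false.
  f (successors {a, b, d, g, h, i}): φ is false.
  g (successors {c, d, f, i}): φ is false.
  h (successors {c}): φ is false.
  i (successors {a, b, d, h}): φ is false.
For instance, at f:
  At f: Box ((s and r) and q) requires (s and r) and q at every successor {a, b, d, g, h, i}.
    (s and r) and q fails at a, so Box ((s and r) and q) is false at f.
Satisfying worlds: none.

0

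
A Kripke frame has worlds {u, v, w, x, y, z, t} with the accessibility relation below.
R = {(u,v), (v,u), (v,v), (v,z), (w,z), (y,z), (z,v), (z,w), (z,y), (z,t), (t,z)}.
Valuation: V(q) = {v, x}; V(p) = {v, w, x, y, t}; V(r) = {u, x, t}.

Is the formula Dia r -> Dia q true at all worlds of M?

Yes

Recall that Dia ψ holds at a world iff ψ holds at some accessible world.
Let φ = Dia r -> Dia q. Evaluate φ at each world:
  u (successors {v}): φ is true.
  v (successors {u, v, z}): φ is true.
  w (successors {z}): φ is true.
  x (successors ∅): φ is true.
  y (successors {z}): φ is true.
  z (successors {v, w, y, t}): φ is true.
  t (successors {z}): φ is true.
For instance, at y:
  At y: Dia r is false, Dia q is false, so Dia r -> Dia q is true.
    At y: Dia r requires r at some successor in {z}.
      At z: r is false.
    So Dia r is false at y.
    At y: Dia q requires q at some successor in {z}.
      At z: q is false.
    So Dia q is false at y.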